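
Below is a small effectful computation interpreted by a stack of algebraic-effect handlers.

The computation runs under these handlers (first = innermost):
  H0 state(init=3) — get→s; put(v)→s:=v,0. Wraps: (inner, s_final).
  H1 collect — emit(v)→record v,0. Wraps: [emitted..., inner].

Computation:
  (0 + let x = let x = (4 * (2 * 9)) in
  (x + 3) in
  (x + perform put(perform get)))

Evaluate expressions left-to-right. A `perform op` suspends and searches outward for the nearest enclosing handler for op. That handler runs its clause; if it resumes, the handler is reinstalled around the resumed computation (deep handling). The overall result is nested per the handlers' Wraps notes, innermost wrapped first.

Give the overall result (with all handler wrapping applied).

Step-by-step:
get @ H0 ⇒ 3
put(3) @ H0 ⇒ s:=3
H0 returns (75, 3)
H1 returns [(75, 3)]
= [(75, 3)]

Answer: [(75, 3)]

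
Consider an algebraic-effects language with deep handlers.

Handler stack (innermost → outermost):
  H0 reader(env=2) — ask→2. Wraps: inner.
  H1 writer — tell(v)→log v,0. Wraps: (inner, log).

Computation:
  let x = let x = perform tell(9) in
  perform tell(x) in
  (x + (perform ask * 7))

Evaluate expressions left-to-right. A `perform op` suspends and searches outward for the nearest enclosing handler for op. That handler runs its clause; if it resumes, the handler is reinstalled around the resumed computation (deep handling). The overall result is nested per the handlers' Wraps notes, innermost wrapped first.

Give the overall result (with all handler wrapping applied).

Answer: (14, (9, 0))

Step-by-step:
tell(9) @ H1 ⇒ log+=9
tell(0) @ H1 ⇒ log+=0
ask @ H0 ⇒ 2
H0 returns 14
H1 returns (14, (9, 0))
= (14, (9, 0))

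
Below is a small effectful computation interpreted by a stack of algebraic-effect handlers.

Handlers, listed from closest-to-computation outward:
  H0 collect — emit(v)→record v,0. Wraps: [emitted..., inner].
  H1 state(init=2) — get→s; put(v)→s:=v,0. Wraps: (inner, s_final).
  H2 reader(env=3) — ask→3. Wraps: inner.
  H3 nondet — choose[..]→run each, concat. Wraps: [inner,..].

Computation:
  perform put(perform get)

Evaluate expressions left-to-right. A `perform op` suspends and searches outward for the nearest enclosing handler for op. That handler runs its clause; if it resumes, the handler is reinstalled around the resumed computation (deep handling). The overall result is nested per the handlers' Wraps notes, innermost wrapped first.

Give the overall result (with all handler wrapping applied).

Answer: [([0], 2)]

Working:
get @ H1 ⇒ 2
put(2) @ H1 ⇒ s:=2
H0 returns [0]
H1 returns ([0], 2)
H2 returns ([0], 2)
H3 returns [([0], 2)]
= [([0], 2)]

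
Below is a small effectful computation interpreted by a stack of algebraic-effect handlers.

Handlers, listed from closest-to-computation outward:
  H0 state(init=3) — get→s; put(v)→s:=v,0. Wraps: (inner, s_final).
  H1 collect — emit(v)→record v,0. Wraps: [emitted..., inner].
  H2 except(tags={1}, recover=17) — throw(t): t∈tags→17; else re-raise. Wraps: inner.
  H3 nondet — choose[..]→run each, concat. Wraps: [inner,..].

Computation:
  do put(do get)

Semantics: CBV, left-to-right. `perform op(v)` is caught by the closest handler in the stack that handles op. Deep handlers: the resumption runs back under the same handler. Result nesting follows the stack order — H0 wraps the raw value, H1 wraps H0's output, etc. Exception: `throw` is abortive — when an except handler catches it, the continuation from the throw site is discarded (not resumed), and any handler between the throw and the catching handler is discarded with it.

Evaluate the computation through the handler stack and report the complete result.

Answer: [[(0, 3)]]

Evaluation trace:
get @ H0 ⇒ 3
put(3) @ H0 ⇒ s:=3
H0 returns (0, 3)
H1 returns [(0, 3)]
H2 returns [(0, 3)]
H3 returns [[(0, 3)]]
= [[(0, 3)]]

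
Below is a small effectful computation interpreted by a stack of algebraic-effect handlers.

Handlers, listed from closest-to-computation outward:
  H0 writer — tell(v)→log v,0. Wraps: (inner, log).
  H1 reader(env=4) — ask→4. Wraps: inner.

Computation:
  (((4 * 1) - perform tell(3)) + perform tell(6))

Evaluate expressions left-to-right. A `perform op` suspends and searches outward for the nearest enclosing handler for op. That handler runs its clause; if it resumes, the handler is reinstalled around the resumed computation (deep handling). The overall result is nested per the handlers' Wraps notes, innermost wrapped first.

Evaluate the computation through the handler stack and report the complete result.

Step-by-step:
tell(3) @ H0 ⇒ log+=3
tell(6) @ H0 ⇒ log+=6
H0 returns (4, (3, 6))
H1 returns (4, (3, 6))
= (4, (3, 6))

Answer: (4, (3, 6))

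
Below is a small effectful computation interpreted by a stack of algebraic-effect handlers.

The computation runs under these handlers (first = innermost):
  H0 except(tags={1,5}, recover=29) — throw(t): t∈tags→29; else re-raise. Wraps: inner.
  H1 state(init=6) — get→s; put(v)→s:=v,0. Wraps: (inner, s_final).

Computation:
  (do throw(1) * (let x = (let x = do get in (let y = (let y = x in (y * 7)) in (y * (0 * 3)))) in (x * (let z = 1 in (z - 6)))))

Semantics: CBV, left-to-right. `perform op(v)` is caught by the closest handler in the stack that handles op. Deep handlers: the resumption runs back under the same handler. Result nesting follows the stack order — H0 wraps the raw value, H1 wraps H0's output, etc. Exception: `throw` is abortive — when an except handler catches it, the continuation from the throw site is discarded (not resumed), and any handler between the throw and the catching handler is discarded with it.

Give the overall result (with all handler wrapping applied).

Evaluation trace:
throw(1) @ H0 caught ⇒ 29
H1 returns (29, 6)
= (29, 6)

Answer: (29, 6)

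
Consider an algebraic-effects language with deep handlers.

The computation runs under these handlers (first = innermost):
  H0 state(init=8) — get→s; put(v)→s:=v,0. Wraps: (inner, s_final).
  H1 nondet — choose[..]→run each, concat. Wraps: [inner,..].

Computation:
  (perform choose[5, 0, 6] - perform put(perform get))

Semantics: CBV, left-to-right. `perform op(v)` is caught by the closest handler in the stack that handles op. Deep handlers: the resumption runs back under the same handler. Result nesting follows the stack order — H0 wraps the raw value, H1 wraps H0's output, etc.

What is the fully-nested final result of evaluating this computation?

Answer: [(5, 8), (0, 8), (6, 8)]

Working:
choose[5, 0, 6] @ H1
  branch[0] choose=5:
    get @ H0 ⇒ 8
    put(8) @ H0 ⇒ s:=8
    H0 returns (5, 8)
    H1 returns [(5, 8)]
  branch[1] choose=0:
    get @ H0 ⇒ 8
    put(8) @ H0 ⇒ s:=8
    H0 returns (0, 8)
    H1 returns [(0, 8)]
  branch[2] choose=6:
    get @ H0 ⇒ 8
    put(8) @ H0 ⇒ s:=8
    H0 returns (6, 8)
    H1 returns [(6, 8)]
= [(5, 8), (0, 8), (6, 8)]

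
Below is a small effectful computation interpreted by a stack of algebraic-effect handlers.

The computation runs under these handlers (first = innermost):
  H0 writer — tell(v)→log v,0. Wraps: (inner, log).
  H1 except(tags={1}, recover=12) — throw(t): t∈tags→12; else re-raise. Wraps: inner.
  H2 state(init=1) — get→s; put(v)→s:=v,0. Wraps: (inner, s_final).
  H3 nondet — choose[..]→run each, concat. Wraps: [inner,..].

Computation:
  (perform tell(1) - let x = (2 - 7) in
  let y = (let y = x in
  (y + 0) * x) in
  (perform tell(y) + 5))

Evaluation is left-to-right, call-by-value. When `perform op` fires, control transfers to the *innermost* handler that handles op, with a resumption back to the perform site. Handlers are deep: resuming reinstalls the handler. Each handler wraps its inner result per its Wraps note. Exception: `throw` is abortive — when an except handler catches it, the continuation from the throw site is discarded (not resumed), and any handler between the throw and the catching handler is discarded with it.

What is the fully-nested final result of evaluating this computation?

Answer: [((-5, (1, 25)), 1)]

Working:
tell(1) @ H0 ⇒ log+=1
tell(25) @ H0 ⇒ log+=25
H0 returns (-5, (1, 25))
H1 returns (-5, (1, 25))
H2 returns ((-5, (1, 25)), 1)
H3 returns [((-5, (1, 25)), 1)]
= [((-5, (1, 25)), 1)]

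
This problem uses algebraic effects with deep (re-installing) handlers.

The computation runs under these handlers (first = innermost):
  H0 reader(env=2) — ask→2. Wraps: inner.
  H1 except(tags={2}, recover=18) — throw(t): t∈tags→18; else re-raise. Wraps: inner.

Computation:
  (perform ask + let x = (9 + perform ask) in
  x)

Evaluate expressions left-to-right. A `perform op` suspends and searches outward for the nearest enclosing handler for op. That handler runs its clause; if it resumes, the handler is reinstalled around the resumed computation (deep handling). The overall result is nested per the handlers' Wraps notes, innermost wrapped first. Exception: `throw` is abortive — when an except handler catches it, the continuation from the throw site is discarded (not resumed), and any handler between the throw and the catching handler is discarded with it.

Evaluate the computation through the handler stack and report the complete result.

Step-by-step:
ask @ H0 ⇒ 2
ask @ H0 ⇒ 2
H0 returns 13
H1 returns 13
= 13

Answer: 13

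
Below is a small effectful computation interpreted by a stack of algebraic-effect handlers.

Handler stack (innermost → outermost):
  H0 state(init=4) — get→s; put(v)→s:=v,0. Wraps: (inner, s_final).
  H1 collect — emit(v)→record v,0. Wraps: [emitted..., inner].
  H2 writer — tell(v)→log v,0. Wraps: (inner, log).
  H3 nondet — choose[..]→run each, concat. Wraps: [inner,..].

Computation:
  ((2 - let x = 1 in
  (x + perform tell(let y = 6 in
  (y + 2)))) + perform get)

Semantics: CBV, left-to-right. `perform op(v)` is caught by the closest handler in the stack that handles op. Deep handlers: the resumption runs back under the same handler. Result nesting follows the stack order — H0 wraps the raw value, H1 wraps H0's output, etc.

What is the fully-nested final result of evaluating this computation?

Answer: [([(5, 4)], (8))]

Step-by-step:
tell(8) @ H2 ⇒ log+=8
get @ H0 ⇒ 4
H0 returns (5, 4)
H1 returns [(5, 4)]
H2 returns ([(5, 4)], (8))
H3 returns [([(5, 4)], (8))]
= [([(5, 4)], (8))]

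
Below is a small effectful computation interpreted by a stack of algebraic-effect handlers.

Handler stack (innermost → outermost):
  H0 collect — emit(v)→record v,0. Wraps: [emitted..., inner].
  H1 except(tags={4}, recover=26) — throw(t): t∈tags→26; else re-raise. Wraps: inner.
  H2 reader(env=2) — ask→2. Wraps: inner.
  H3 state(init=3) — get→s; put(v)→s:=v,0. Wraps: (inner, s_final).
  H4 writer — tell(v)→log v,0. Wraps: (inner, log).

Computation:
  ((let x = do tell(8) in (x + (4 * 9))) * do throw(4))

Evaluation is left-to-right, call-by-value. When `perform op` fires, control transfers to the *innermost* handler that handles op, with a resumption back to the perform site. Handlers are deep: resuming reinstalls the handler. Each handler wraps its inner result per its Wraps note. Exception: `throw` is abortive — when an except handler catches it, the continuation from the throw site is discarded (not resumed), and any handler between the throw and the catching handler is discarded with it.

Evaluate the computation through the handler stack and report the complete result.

Step-by-step:
tell(8) @ H4 ⇒ log+=8
throw(4) @ H1 caught ⇒ 26
H2 returns 26
H3 returns (26, 3)
H4 returns ((26, 3), (8))
= ((26, 3), (8))

Answer: ((26, 3), (8))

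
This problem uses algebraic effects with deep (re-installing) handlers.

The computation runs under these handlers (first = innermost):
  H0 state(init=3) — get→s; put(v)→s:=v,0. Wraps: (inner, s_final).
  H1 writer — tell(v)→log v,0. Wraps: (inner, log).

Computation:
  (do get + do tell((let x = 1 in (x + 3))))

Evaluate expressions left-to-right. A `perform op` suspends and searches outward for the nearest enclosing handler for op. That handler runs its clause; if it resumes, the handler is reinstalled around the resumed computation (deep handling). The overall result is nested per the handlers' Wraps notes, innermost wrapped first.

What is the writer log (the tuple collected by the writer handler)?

Evaluation trace:
get @ H0 ⇒ 3
tell(4) @ H1 ⇒ log+=4
H0 returns (3, 3)
H1 returns ((3, 3), (4))
= ((3, 3), (4))

Answer: (4)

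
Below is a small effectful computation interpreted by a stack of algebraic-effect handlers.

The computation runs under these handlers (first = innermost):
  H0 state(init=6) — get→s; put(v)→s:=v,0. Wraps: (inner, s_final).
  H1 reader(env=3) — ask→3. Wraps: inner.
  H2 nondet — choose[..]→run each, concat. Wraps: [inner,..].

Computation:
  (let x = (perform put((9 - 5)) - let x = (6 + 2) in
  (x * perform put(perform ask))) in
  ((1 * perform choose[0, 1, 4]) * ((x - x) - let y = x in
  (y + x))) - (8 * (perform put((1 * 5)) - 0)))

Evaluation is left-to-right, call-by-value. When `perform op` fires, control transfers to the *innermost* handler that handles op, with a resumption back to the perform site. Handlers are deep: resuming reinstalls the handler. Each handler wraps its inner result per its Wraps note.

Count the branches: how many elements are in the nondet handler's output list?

Evaluation trace:
put(4) @ H0 ⇒ s:=4
ask @ H1 ⇒ 3
put(3) @ H0 ⇒ s:=3
choose[0, 1, 4] @ H2
  branch[0] choose=0:
    put(5) @ H0 ⇒ s:=5
    H0 returns (0, 5)
    H1 returns (0, 5)
    H2 returns [(0, 5)]
  branch[1] choose=1:
    put(5) @ H0 ⇒ s:=5
    H0 returns (0, 5)
    H1 returns (0, 5)
    H2 returns [(0, 5)]
  branch[2] choose=4:
    put(5) @ H0 ⇒ s:=5
    H0 returns (0, 5)
    H1 returns (0, 5)
    H2 returns [(0, 5)]
= [(0, 5), (0, 5), (0, 5)]

Answer: 3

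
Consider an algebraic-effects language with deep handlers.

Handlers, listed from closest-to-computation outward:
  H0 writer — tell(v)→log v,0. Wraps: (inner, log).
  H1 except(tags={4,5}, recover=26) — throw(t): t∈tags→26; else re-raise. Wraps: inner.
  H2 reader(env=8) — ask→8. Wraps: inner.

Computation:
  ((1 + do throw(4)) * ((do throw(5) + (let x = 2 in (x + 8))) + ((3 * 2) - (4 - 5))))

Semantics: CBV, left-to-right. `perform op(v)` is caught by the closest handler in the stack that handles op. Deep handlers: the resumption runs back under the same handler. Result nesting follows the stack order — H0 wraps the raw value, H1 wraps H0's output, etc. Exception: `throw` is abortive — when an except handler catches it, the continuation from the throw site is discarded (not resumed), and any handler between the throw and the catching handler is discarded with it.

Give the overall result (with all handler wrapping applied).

Evaluation trace:
throw(4) @ H1 caught ⇒ 26
H2 returns 26
= 26

Answer: 26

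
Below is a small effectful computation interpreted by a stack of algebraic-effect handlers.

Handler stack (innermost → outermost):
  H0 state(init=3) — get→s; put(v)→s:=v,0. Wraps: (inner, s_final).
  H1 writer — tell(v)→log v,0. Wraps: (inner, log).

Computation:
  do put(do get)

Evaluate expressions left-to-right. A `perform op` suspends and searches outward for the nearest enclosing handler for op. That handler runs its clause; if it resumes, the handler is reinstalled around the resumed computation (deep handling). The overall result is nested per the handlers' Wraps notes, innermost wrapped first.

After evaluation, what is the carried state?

Answer: 3

Step-by-step:
get @ H0 ⇒ 3
put(3) @ H0 ⇒ s:=3
H0 returns (0, 3)
H1 returns ((0, 3), ())
= ((0, 3), ())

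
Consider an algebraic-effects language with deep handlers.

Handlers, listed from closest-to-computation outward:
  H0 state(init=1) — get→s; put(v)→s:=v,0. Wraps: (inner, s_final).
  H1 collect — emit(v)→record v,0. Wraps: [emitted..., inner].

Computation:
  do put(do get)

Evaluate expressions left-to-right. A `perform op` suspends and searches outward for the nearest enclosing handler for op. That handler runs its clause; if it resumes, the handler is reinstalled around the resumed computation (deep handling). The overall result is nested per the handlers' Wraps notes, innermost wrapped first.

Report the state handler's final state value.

Answer: 1

Working:
get @ H0 ⇒ 1
put(1) @ H0 ⇒ s:=1
H0 returns (0, 1)
H1 returns [(0, 1)]
= [(0, 1)]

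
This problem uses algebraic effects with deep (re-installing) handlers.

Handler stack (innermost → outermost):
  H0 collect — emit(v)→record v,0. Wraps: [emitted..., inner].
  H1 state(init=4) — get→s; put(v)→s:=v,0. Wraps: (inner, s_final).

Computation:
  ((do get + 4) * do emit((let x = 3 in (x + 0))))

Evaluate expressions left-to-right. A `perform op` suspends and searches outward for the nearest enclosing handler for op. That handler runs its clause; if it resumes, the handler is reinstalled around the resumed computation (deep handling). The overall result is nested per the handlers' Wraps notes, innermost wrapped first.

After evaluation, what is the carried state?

Step-by-step:
get @ H1 ⇒ 4
emit(3) @ H0 ⇒ out+=3
H0 returns [3, 0]
H1 returns ([3, 0], 4)
= ([3, 0], 4)

Answer: 4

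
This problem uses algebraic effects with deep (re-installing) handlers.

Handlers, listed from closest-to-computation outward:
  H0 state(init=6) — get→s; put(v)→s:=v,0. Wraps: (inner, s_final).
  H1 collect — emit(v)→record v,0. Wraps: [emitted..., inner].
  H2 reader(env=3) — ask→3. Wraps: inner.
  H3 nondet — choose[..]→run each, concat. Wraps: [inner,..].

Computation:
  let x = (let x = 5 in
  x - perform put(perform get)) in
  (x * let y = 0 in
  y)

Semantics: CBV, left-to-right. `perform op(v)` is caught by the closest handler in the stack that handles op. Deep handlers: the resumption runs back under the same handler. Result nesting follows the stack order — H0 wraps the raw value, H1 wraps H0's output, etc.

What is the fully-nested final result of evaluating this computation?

Answer: [[(0, 6)]]

Evaluation trace:
get @ H0 ⇒ 6
put(6) @ H0 ⇒ s:=6
H0 returns (0, 6)
H1 returns [(0, 6)]
H2 returns [(0, 6)]
H3 returns [[(0, 6)]]
= [[(0, 6)]]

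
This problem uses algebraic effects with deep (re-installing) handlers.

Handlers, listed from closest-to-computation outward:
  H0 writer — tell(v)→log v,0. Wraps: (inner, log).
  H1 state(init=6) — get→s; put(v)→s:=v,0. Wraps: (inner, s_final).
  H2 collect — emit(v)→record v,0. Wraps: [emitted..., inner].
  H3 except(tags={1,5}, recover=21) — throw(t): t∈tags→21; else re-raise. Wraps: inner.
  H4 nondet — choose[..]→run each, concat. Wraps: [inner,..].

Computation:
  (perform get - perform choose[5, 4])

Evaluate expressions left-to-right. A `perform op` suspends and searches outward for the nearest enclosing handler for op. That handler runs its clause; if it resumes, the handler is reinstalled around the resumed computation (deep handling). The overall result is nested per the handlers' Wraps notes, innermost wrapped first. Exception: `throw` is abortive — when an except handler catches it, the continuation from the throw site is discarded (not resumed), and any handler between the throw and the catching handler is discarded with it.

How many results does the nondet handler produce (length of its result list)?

Working:
get @ H1 ⇒ 6
choose[5, 4] @ H4
  branch[0] choose=5:
    H0 returns (1, ())
    H1 returns ((1, ()), 6)
    H2 returns [((1, ()), 6)]
    H3 returns [((1, ()), 6)]
    H4 returns [[((1, ()), 6)]]
  branch[1] choose=4:
    H0 returns (2, ())
    H1 returns ((2, ()), 6)
    H2 returns [((2, ()), 6)]
    H3 returns [((2, ()), 6)]
    H4 returns [[((2, ()), 6)]]
= [[((1, ()), 6)], [((2, ()), 6)]]

Answer: 2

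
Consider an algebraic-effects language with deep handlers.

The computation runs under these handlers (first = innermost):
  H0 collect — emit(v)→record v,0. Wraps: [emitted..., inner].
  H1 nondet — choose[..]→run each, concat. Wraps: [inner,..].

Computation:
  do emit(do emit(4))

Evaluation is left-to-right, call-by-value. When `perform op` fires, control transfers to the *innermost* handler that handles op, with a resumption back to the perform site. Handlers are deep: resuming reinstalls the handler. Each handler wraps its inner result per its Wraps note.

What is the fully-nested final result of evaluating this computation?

Answer: [[4, 0, 0]]

Working:
emit(4) @ H0 ⇒ out+=4
emit(0) @ H0 ⇒ out+=0
H0 returns [4, 0, 0]
H1 returns [[4, 0, 0]]
= [[4, 0, 0]]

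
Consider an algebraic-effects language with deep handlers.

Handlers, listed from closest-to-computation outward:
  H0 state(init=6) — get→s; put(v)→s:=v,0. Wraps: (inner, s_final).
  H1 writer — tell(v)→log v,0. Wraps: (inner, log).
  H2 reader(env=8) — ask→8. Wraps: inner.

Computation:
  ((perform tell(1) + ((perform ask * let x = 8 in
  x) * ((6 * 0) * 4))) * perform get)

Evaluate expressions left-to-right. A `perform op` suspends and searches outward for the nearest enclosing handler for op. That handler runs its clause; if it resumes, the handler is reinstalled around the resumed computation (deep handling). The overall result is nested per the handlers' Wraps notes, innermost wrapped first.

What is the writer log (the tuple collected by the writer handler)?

Answer: (1)

Evaluation trace:
tell(1) @ H1 ⇒ log+=1
ask @ H2 ⇒ 8
get @ H0 ⇒ 6
H0 returns (0, 6)
H1 returns ((0, 6), (1))
H2 returns ((0, 6), (1))
= ((0, 6), (1))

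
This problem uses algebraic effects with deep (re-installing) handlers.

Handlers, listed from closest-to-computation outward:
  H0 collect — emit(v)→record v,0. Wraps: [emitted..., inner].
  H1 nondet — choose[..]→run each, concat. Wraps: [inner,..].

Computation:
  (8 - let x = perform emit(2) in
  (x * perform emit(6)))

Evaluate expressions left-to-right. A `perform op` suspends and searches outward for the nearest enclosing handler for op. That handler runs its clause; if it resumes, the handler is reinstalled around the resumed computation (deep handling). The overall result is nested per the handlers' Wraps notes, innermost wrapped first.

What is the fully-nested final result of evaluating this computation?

Working:
emit(2) @ H0 ⇒ out+=2
emit(6) @ H0 ⇒ out+=6
H0 returns [2, 6, 8]
H1 returns [[2, 6, 8]]
= [[2, 6, 8]]

Answer: [[2, 6, 8]]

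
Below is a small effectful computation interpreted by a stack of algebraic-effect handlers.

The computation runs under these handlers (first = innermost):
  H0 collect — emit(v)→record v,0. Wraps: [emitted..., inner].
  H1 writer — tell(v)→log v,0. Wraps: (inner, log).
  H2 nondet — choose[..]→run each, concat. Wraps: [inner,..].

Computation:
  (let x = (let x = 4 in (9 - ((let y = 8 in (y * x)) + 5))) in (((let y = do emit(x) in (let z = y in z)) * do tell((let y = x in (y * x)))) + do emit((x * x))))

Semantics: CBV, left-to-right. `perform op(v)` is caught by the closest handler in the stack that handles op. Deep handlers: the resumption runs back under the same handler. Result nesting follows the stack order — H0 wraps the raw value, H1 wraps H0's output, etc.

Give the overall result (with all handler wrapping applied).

Answer: [([-28, 784, 0], (784))]

Working:
emit(-28) @ H0 ⇒ out+=-28
tell(784) @ H1 ⇒ log+=784
emit(784) @ H0 ⇒ out+=784
H0 returns [-28, 784, 0]
H1 returns ([-28, 784, 0], (784))
H2 returns [([-28, 784, 0], (784))]
= [([-28, 784, 0], (784))]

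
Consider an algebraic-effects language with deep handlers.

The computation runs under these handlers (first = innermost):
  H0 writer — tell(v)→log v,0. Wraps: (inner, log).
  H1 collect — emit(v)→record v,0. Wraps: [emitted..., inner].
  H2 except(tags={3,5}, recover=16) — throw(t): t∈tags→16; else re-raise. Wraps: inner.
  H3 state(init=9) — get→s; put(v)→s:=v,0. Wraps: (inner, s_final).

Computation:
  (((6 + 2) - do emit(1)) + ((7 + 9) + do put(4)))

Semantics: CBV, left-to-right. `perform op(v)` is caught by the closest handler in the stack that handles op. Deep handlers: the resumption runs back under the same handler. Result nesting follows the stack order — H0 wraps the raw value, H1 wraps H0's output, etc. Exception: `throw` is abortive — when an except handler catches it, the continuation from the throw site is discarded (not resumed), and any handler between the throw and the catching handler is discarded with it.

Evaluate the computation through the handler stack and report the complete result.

Evaluation trace:
emit(1) @ H1 ⇒ out+=1
put(4) @ H3 ⇒ s:=4
H0 returns (24, ())
H1 returns [1, (24, ())]
H2 returns [1, (24, ())]
H3 returns ([1, (24, ())], 4)
= ([1, (24, ())], 4)

Answer: ([1, (24, ())], 4)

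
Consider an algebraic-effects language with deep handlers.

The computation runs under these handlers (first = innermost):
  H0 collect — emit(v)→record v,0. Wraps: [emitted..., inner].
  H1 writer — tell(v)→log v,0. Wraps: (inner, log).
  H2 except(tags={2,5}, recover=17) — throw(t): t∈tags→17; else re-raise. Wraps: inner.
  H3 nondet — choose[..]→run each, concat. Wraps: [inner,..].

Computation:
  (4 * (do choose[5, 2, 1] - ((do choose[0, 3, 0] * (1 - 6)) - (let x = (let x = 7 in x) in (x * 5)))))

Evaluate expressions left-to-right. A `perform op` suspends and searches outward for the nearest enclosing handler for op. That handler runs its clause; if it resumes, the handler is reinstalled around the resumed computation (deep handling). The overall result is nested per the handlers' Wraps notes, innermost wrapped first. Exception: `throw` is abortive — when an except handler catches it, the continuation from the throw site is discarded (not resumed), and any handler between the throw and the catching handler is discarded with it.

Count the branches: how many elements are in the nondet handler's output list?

Answer: 9

Evaluation trace:
choose[5, 2, 1] @ H3
  branch[0] choose=5:
    choose[0, 3, 0] @ H3
      branch[0] choose=0:
        H0 returns [160]
        H1 returns ([160], ())
        H2 returns ([160], ())
        H3 returns [([160], ())]
      branch[1] choose=3:
        H0 returns [220]
        H1 returns ([220], ())
        H2 returns ([220], ())
        H3 returns [([220], ())]
      branch[2] choose=0:
        H0 returns [160]
        H1 returns ([160], ())
        H2 returns ([160], ())
        H3 returns [([160], ())]
  branch[1] choose=2:
    choose[0, 3, 0] @ H3
      branch[0] choose=0:
        H0 returns [148]
        H1 returns ([148], ())
        H2 returns ([148], ())
        H3 returns [([148], ())]
      branch[1] choose=3:
        H0 returns [208]
        H1 returns ([208], ())
        H2 returns ([208], ())
        H3 returns [([208], ())]
      branch[2] choose=0:
        H0 returns [148]
        H1 returns ([148], ())
        H2 returns ([148], ())
        H3 returns [([148], ())]
  branch[2] choose=1:
    choose[0, 3, 0] @ H3
      branch[0] choose=0:
        H0 returns [144]
        H1 returns ([144], ())
        H2 returns ([144], ())
        H3 returns [([144], ())]
      branch[1] choose=3:
        H0 returns [204]
        H1 returns ([204], ())
        H2 returns ([204], ())
        H3 returns [([204], ())]
      branch[2] choose=0:
        H0 returns [144]
        H1 returns ([144], ())
        H2 returns ([144], ())
        H3 returns [([144], ())]
= [([160], ()), ([220], ()), ([160], ()), ([148], ()), ([208], ()), ([148], ()), ([144], ()), ([204], ()), ([144], ())]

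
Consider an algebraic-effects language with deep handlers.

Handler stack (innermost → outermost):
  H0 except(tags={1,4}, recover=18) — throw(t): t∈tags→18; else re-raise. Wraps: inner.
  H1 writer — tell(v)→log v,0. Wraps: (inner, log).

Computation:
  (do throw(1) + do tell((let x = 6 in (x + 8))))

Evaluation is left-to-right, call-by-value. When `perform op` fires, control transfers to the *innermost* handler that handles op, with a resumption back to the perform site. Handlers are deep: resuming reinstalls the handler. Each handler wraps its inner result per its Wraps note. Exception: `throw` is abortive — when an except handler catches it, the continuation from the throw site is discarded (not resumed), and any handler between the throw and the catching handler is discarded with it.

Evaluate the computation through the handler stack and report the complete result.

Answer: (18, ())

Step-by-step:
throw(1) @ H0 caught ⇒ 18
H1 returns (18, ())
= (18, ())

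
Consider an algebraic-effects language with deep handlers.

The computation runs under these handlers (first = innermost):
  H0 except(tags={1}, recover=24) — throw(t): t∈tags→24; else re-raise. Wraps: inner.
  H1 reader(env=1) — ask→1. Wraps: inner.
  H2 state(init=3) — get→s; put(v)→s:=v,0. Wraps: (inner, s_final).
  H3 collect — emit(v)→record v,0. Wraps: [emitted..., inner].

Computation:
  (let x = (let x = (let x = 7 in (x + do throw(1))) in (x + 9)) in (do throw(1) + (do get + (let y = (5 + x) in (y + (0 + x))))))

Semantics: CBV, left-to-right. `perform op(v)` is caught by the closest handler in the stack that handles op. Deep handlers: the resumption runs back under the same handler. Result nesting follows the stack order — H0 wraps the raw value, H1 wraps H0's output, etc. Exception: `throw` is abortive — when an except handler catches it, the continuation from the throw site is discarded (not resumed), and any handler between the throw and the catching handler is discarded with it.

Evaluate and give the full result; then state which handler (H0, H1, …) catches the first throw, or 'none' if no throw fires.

Answer: [(24, 3)] ; first throw caught by: H0

Working:
throw(1) @ H0 caught ⇒ 24
H1 returns 24
H2 returns (24, 3)
H3 returns [(24, 3)]
= [(24, 3)]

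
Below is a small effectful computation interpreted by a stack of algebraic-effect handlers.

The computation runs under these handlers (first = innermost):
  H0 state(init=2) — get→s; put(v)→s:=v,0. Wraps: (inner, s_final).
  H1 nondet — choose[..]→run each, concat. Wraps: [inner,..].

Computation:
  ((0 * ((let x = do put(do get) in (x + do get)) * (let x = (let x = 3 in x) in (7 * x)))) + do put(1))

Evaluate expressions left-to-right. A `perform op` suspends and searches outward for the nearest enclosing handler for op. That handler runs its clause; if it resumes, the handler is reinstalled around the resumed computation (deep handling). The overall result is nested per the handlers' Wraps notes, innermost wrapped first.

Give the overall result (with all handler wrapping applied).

Answer: [(0, 1)]

Evaluation trace:
get @ H0 ⇒ 2
put(2) @ H0 ⇒ s:=2
get @ H0 ⇒ 2
put(1) @ H0 ⇒ s:=1
H0 returns (0, 1)
H1 returns [(0, 1)]
= [(0, 1)]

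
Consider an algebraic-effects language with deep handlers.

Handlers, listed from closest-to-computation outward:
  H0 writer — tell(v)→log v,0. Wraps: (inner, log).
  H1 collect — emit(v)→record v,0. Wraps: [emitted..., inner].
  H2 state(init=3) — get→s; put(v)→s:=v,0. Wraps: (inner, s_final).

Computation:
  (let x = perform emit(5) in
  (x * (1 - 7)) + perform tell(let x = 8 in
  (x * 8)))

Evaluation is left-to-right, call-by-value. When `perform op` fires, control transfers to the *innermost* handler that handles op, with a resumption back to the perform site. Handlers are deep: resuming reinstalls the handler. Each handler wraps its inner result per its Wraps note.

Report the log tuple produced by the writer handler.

Answer: (64)

Evaluation trace:
emit(5) @ H1 ⇒ out+=5
tell(64) @ H0 ⇒ log+=64
H0 returns (0, (64))
H1 returns [5, (0, (64))]
H2 returns ([5, (0, (64))], 3)
= ([5, (0, (64))], 3)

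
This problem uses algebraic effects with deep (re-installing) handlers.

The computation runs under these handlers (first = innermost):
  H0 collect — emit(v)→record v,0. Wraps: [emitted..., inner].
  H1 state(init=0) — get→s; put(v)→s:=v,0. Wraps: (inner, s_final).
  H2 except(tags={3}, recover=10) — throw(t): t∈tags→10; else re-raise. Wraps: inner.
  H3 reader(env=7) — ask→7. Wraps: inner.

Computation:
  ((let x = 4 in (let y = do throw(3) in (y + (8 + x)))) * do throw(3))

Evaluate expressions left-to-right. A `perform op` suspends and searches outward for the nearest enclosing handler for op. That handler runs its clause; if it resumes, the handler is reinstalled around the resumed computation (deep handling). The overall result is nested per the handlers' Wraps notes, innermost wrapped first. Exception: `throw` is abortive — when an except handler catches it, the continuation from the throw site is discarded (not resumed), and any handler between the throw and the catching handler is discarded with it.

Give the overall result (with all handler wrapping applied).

Answer: 10

Step-by-step:
throw(3) @ H2 caught ⇒ 10
H3 returns 10
= 10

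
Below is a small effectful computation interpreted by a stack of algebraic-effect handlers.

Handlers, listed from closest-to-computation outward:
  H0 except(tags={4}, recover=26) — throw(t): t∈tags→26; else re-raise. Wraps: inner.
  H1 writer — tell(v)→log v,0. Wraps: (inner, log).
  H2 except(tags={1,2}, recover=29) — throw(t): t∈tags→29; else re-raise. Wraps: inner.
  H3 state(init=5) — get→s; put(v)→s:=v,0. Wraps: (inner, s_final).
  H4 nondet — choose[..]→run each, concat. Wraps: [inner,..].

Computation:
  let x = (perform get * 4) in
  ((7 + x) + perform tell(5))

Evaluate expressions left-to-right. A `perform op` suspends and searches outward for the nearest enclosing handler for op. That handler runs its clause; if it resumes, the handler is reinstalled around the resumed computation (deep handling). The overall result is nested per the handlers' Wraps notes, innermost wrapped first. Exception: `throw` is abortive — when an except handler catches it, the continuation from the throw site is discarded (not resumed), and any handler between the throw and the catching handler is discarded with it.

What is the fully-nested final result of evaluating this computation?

Evaluation trace:
get @ H3 ⇒ 5
tell(5) @ H1 ⇒ log+=5
H0 returns 27
H1 returns (27, (5))
H2 returns (27, (5))
H3 returns ((27, (5)), 5)
H4 returns [((27, (5)), 5)]
= [((27, (5)), 5)]

Answer: [((27, (5)), 5)]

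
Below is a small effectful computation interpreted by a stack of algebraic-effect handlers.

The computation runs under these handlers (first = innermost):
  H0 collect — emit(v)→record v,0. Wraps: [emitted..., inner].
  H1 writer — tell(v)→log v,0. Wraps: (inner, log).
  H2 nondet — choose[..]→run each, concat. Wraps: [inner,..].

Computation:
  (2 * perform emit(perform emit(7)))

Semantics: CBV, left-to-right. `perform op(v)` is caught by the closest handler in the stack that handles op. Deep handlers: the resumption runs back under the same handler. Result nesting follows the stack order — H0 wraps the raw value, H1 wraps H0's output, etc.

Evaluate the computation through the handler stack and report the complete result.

Step-by-step:
emit(7) @ H0 ⇒ out+=7
emit(0) @ H0 ⇒ out+=0
H0 returns [7, 0, 0]
H1 returns ([7, 0, 0], ())
H2 returns [([7, 0, 0], ())]
= [([7, 0, 0], ())]

Answer: [([7, 0, 0], ())]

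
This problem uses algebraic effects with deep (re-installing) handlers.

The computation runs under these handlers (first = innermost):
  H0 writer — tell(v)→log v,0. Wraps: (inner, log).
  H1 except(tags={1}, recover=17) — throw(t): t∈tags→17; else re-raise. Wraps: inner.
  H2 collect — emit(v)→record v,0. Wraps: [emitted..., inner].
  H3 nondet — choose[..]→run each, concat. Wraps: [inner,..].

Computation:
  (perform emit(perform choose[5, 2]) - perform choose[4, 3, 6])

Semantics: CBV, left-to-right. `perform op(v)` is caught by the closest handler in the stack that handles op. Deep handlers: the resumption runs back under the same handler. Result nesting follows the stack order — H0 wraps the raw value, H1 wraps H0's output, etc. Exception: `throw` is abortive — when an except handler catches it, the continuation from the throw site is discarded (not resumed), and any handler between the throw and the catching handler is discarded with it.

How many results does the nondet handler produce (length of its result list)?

Working:
choose[5, 2] @ H3
  branch[0] choose=5:
    emit(5) @ H2 ⇒ out+=5
    choose[4, 3, 6] @ H3
      branch[0] choose=4:
        H0 returns (-4, ())
        H1 returns (-4, ())
        H2 returns [5, (-4, ())]
        H3 returns [[5, (-4, ())]]
      branch[1] choose=3:
        H0 returns (-3, ())
        H1 returns (-3, ())
        H2 returns [5, (-3, ())]
        H3 returns [[5, (-3, ())]]
      branch[2] choose=6:
        H0 returns (-6, ())
        H1 returns (-6, ())
        H2 returns [5, (-6, ())]
        H3 returns [[5, (-6, ())]]
  branch[1] choose=2:
    emit(2) @ H2 ⇒ out+=2
    choose[4, 3, 6] @ H3
      branch[0] choose=4:
        H0 returns (-4, ())
        H1 returns (-4, ())
        H2 returns [2, (-4, ())]
        H3 returns [[2, (-4, ())]]
      branch[1] choose=3:
        H0 returns (-3, ())
        H1 returns (-3, ())
        H2 returns [2, (-3, ())]
        H3 returns [[2, (-3, ())]]
      branch[2] choose=6:
        H0 returns (-6, ())
        H1 returns (-6, ())
        H2 returns [2, (-6, ())]
        H3 returns [[2, (-6, ())]]
= [[5, (-4, ())], [5, (-3, ())], [5, (-6, ())], [2, (-4, ())], [2, (-3, ())], [2, (-6, ())]]

Answer: 6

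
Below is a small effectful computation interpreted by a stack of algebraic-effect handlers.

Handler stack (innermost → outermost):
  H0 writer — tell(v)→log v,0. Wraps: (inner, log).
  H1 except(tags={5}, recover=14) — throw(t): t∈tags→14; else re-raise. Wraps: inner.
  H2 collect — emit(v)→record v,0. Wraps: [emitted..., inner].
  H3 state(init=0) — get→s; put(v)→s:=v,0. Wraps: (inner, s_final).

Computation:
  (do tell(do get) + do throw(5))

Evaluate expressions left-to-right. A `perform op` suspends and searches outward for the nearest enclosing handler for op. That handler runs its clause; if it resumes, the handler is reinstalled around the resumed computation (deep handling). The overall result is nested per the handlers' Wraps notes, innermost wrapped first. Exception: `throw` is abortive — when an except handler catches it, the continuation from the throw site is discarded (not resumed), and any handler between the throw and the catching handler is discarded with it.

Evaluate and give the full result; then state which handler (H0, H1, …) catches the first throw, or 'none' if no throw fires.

Working:
get @ H3 ⇒ 0
tell(0) @ H0 ⇒ log+=0
throw(5) @ H1 caught ⇒ 14
H2 returns [14]
H3 returns ([14], 0)
= ([14], 0)

Answer: ([14], 0) ; first throw caught by: H1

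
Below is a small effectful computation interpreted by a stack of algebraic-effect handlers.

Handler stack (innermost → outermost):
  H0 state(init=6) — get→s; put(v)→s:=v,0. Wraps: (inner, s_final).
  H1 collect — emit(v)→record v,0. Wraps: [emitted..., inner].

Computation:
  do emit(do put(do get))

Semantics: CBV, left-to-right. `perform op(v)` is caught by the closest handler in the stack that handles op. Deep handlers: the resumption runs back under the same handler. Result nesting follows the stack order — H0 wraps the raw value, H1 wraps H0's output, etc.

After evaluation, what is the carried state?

Answer: 6

Step-by-step:
get @ H0 ⇒ 6
put(6) @ H0 ⇒ s:=6
emit(0) @ H1 ⇒ out+=0
H0 returns (0, 6)
H1 returns [0, (0, 6)]
= [0, (0, 6)]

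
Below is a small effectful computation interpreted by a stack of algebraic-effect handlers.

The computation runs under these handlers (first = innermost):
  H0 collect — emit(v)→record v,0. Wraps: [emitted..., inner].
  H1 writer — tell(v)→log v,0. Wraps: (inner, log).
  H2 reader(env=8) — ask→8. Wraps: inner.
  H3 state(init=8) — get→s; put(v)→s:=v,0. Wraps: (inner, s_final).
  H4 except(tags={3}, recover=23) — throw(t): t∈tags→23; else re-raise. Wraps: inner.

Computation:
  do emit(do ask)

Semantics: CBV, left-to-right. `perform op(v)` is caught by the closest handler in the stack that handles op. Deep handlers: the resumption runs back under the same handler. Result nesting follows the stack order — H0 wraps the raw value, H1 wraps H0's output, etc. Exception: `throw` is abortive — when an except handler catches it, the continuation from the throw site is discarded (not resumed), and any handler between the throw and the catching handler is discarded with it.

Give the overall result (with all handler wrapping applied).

Working:
ask @ H2 ⇒ 8
emit(8) @ H0 ⇒ out+=8
H0 returns [8, 0]
H1 returns ([8, 0], ())
H2 returns ([8, 0], ())
H3 returns (([8, 0], ()), 8)
H4 returns (([8, 0], ()), 8)
= (([8, 0], ()), 8)

Answer: (([8, 0], ()), 8)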